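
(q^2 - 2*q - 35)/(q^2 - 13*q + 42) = (q + 5)/(q - 6)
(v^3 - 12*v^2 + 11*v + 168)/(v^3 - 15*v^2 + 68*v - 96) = (v^2 - 4*v - 21)/(v^2 - 7*v + 12)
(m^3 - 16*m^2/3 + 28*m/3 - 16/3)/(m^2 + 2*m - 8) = (3*m^2 - 10*m + 8)/(3*(m + 4))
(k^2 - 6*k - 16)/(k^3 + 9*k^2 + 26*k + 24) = (k - 8)/(k^2 + 7*k + 12)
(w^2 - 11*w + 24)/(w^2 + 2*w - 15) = (w - 8)/(w + 5)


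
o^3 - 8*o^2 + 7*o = o*(o - 7)*(o - 1)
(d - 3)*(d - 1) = d^2 - 4*d + 3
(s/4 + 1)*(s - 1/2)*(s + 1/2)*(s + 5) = s^4/4 + 9*s^3/4 + 79*s^2/16 - 9*s/16 - 5/4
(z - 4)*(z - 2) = z^2 - 6*z + 8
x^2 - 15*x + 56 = (x - 8)*(x - 7)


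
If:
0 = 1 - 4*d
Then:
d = 1/4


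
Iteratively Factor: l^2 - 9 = (l - 3)*(l + 3)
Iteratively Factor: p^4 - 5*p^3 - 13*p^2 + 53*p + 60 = (p + 1)*(p^3 - 6*p^2 - 7*p + 60) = (p - 5)*(p + 1)*(p^2 - p - 12) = (p - 5)*(p + 1)*(p + 3)*(p - 4)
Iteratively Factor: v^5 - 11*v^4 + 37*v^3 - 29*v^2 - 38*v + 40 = (v - 4)*(v^4 - 7*v^3 + 9*v^2 + 7*v - 10) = (v - 4)*(v - 2)*(v^3 - 5*v^2 - v + 5) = (v - 4)*(v - 2)*(v - 1)*(v^2 - 4*v - 5) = (v - 5)*(v - 4)*(v - 2)*(v - 1)*(v + 1)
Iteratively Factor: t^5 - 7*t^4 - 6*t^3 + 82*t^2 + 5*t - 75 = (t - 1)*(t^4 - 6*t^3 - 12*t^2 + 70*t + 75) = (t - 5)*(t - 1)*(t^3 - t^2 - 17*t - 15) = (t - 5)*(t - 1)*(t + 1)*(t^2 - 2*t - 15) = (t - 5)*(t - 1)*(t + 1)*(t + 3)*(t - 5)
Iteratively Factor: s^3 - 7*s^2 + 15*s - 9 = (s - 3)*(s^2 - 4*s + 3) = (s - 3)^2*(s - 1)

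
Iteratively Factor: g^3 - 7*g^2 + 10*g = (g - 2)*(g^2 - 5*g) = g*(g - 2)*(g - 5)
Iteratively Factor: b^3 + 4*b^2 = (b + 4)*(b^2) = b*(b + 4)*(b)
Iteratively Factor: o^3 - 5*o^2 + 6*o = (o - 3)*(o^2 - 2*o) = o*(o - 3)*(o - 2)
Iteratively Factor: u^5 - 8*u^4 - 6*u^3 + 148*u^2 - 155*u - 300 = (u - 5)*(u^4 - 3*u^3 - 21*u^2 + 43*u + 60) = (u - 5)*(u + 1)*(u^3 - 4*u^2 - 17*u + 60) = (u - 5)*(u - 3)*(u + 1)*(u^2 - u - 20) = (u - 5)*(u - 3)*(u + 1)*(u + 4)*(u - 5)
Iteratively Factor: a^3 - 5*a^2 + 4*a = (a)*(a^2 - 5*a + 4) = a*(a - 4)*(a - 1)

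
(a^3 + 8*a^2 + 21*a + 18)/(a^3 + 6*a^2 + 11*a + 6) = (a + 3)/(a + 1)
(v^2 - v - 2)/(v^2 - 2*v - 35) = (-v^2 + v + 2)/(-v^2 + 2*v + 35)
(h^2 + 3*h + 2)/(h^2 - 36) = (h^2 + 3*h + 2)/(h^2 - 36)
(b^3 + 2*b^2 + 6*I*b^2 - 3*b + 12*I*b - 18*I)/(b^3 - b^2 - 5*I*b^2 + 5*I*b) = (b^2 + 3*b*(1 + 2*I) + 18*I)/(b*(b - 5*I))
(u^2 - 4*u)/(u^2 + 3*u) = (u - 4)/(u + 3)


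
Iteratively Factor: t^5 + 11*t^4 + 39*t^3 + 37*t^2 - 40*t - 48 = (t + 4)*(t^4 + 7*t^3 + 11*t^2 - 7*t - 12) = (t - 1)*(t + 4)*(t^3 + 8*t^2 + 19*t + 12) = (t - 1)*(t + 3)*(t + 4)*(t^2 + 5*t + 4) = (t - 1)*(t + 1)*(t + 3)*(t + 4)*(t + 4)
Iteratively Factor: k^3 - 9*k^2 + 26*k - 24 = (k - 3)*(k^2 - 6*k + 8) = (k - 3)*(k - 2)*(k - 4)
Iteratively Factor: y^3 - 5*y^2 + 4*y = (y - 4)*(y^2 - y) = (y - 4)*(y - 1)*(y)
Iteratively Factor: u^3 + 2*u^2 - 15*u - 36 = (u + 3)*(u^2 - u - 12) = (u - 4)*(u + 3)*(u + 3)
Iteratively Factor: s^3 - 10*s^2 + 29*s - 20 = (s - 5)*(s^2 - 5*s + 4) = (s - 5)*(s - 1)*(s - 4)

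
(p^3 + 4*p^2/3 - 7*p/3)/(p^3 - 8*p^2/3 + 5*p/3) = (3*p + 7)/(3*p - 5)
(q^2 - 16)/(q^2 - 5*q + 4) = (q + 4)/(q - 1)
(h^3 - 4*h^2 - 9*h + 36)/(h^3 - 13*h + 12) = (h^2 - h - 12)/(h^2 + 3*h - 4)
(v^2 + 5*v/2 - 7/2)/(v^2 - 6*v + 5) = (v + 7/2)/(v - 5)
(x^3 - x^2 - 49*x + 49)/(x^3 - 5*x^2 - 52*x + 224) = (x^2 - 8*x + 7)/(x^2 - 12*x + 32)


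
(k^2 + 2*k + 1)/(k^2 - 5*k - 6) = (k + 1)/(k - 6)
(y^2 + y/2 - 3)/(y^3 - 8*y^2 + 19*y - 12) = (y^2 + y/2 - 3)/(y^3 - 8*y^2 + 19*y - 12)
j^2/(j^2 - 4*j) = j/(j - 4)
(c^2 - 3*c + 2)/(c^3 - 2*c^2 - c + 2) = 1/(c + 1)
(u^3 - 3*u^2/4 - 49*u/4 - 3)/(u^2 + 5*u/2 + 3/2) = (4*u^3 - 3*u^2 - 49*u - 12)/(2*(2*u^2 + 5*u + 3))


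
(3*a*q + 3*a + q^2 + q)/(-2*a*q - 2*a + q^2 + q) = (3*a + q)/(-2*a + q)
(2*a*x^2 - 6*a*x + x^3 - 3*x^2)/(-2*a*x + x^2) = (-2*a*x + 6*a - x^2 + 3*x)/(2*a - x)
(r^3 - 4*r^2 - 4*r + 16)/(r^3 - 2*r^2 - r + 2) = (r^2 - 2*r - 8)/(r^2 - 1)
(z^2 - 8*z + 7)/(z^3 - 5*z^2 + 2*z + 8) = (z^2 - 8*z + 7)/(z^3 - 5*z^2 + 2*z + 8)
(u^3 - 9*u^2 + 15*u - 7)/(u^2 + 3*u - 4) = (u^2 - 8*u + 7)/(u + 4)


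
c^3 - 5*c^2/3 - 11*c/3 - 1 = (c - 3)*(c + 1/3)*(c + 1)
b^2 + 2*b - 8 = (b - 2)*(b + 4)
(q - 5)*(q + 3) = q^2 - 2*q - 15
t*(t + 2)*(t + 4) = t^3 + 6*t^2 + 8*t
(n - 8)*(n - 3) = n^2 - 11*n + 24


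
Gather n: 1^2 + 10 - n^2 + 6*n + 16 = -n^2 + 6*n + 27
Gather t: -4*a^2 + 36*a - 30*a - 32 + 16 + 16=-4*a^2 + 6*a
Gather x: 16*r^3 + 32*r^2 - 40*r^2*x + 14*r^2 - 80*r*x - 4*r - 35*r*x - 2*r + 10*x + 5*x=16*r^3 + 46*r^2 - 6*r + x*(-40*r^2 - 115*r + 15)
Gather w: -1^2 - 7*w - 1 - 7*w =-14*w - 2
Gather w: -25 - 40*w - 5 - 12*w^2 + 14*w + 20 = -12*w^2 - 26*w - 10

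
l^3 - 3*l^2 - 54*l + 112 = (l - 8)*(l - 2)*(l + 7)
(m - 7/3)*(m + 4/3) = m^2 - m - 28/9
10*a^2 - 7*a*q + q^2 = (-5*a + q)*(-2*a + q)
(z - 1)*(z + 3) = z^2 + 2*z - 3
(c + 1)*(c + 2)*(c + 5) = c^3 + 8*c^2 + 17*c + 10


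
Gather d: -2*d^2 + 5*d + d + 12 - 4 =-2*d^2 + 6*d + 8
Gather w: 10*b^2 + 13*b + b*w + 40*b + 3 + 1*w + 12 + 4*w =10*b^2 + 53*b + w*(b + 5) + 15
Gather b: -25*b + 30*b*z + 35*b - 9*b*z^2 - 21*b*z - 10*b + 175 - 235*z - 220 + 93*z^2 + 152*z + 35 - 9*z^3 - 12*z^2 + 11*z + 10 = b*(-9*z^2 + 9*z) - 9*z^3 + 81*z^2 - 72*z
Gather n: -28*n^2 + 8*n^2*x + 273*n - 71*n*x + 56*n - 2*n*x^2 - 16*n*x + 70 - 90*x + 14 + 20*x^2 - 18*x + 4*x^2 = n^2*(8*x - 28) + n*(-2*x^2 - 87*x + 329) + 24*x^2 - 108*x + 84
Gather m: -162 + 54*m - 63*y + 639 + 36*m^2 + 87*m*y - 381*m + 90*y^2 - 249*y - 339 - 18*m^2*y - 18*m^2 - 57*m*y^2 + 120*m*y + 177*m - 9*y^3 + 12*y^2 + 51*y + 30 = m^2*(18 - 18*y) + m*(-57*y^2 + 207*y - 150) - 9*y^3 + 102*y^2 - 261*y + 168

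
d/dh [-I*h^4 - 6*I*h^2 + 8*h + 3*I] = -4*I*h^3 - 12*I*h + 8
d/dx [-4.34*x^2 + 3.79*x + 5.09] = 3.79 - 8.68*x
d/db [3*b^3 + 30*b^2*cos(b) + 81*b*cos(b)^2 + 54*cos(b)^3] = -30*b^2*sin(b) + 9*b^2 - 81*b*sin(2*b) + 60*b*cos(b) - 162*sin(b)*cos(b)^2 + 81*cos(b)^2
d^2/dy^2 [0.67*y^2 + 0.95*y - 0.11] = 1.34000000000000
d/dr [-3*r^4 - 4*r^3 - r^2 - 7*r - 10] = -12*r^3 - 12*r^2 - 2*r - 7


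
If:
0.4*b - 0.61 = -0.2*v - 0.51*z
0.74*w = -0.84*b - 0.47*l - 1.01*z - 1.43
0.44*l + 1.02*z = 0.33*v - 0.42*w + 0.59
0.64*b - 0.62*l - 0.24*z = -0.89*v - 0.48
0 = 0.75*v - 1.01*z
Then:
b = -2.42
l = 1.41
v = 2.73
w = -2.84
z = 2.02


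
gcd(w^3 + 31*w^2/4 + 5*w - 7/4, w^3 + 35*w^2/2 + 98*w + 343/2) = w + 7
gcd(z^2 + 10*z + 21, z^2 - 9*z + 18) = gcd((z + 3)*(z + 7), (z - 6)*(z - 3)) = 1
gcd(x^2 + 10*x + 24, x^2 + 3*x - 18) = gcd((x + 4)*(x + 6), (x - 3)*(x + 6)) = x + 6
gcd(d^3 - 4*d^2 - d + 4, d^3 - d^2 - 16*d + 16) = d^2 - 5*d + 4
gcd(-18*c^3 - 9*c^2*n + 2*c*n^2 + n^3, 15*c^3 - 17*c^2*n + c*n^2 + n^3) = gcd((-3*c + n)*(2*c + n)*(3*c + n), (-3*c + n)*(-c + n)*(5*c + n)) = 3*c - n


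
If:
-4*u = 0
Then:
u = 0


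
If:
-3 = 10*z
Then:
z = -3/10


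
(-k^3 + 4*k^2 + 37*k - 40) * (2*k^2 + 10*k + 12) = -2*k^5 - 2*k^4 + 102*k^3 + 338*k^2 + 44*k - 480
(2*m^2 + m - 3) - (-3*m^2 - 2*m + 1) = 5*m^2 + 3*m - 4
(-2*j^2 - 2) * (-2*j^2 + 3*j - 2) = 4*j^4 - 6*j^3 + 8*j^2 - 6*j + 4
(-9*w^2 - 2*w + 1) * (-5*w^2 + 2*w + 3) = 45*w^4 - 8*w^3 - 36*w^2 - 4*w + 3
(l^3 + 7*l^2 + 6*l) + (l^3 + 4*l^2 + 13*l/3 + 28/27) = 2*l^3 + 11*l^2 + 31*l/3 + 28/27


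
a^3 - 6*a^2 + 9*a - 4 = (a - 4)*(a - 1)^2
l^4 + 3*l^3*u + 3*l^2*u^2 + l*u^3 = l*(l + u)^3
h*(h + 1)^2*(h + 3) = h^4 + 5*h^3 + 7*h^2 + 3*h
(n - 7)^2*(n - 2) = n^3 - 16*n^2 + 77*n - 98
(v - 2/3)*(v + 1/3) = v^2 - v/3 - 2/9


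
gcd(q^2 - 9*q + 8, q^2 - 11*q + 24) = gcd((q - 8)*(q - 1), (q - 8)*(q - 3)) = q - 8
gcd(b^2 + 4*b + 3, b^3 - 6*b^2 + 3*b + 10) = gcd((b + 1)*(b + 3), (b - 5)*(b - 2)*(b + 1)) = b + 1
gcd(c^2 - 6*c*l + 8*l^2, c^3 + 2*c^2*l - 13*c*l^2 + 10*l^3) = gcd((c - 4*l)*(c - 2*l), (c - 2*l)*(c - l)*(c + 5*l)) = c - 2*l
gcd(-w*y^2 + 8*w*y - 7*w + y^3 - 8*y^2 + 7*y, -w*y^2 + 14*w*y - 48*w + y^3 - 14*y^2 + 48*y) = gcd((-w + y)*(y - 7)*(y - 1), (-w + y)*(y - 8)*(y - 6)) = -w + y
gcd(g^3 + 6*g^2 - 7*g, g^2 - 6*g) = g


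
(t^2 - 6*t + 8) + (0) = t^2 - 6*t + 8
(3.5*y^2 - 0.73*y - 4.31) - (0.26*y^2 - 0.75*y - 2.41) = 3.24*y^2 + 0.02*y - 1.9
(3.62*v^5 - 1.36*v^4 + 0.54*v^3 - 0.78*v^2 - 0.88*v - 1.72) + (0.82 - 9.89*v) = 3.62*v^5 - 1.36*v^4 + 0.54*v^3 - 0.78*v^2 - 10.77*v - 0.9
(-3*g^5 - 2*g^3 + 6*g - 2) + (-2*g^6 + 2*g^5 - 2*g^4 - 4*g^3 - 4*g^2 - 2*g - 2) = -2*g^6 - g^5 - 2*g^4 - 6*g^3 - 4*g^2 + 4*g - 4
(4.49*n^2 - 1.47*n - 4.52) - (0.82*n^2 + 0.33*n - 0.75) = 3.67*n^2 - 1.8*n - 3.77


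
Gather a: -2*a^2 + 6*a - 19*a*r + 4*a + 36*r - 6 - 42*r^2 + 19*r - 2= -2*a^2 + a*(10 - 19*r) - 42*r^2 + 55*r - 8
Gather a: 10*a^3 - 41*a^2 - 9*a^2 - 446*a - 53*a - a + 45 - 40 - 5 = 10*a^3 - 50*a^2 - 500*a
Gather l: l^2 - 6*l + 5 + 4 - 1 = l^2 - 6*l + 8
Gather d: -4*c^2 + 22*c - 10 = -4*c^2 + 22*c - 10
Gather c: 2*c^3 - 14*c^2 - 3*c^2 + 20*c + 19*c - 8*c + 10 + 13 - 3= 2*c^3 - 17*c^2 + 31*c + 20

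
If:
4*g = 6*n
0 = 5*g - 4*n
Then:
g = 0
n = 0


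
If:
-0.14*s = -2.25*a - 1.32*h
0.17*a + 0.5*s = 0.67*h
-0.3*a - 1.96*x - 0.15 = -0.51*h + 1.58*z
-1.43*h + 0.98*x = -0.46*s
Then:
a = 0.955283233241357*z + 0.0906914461937997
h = -1.93823627401567*z - 0.184009772849589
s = -2.92203290648306*z - 0.277408187324341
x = -1.45667626006143*z - 0.138292050005832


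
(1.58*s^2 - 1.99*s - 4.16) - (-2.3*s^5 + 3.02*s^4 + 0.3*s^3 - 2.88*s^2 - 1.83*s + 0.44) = 2.3*s^5 - 3.02*s^4 - 0.3*s^3 + 4.46*s^2 - 0.16*s - 4.6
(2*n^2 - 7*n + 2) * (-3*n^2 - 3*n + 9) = -6*n^4 + 15*n^3 + 33*n^2 - 69*n + 18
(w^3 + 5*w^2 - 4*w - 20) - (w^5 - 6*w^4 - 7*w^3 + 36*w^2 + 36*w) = -w^5 + 6*w^4 + 8*w^3 - 31*w^2 - 40*w - 20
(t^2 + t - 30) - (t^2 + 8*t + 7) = -7*t - 37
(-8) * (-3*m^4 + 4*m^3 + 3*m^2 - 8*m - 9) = 24*m^4 - 32*m^3 - 24*m^2 + 64*m + 72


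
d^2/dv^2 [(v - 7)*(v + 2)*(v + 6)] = 6*v + 2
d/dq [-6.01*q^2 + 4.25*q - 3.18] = 4.25 - 12.02*q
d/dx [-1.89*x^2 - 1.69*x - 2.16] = -3.78*x - 1.69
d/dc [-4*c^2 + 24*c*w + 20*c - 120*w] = -8*c + 24*w + 20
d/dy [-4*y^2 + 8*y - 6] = 8 - 8*y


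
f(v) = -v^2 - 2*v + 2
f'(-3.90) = 5.80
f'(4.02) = -10.04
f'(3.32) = -8.64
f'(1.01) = -4.02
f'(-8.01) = 14.02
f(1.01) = -1.04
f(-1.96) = 2.08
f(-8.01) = -46.14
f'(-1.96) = 1.92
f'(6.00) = -14.00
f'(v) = -2*v - 2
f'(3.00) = -8.00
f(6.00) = -46.00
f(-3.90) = -5.41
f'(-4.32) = 6.64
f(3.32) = -15.66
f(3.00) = -13.00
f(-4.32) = -8.02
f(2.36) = -8.29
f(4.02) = -22.20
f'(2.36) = -6.72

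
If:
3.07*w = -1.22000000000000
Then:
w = -0.40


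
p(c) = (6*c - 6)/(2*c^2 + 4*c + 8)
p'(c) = (-4*c - 4)*(6*c - 6)/(2*c^2 + 4*c + 8)^2 + 6/(2*c^2 + 4*c + 8)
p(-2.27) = -2.13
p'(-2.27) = -0.52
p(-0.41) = -1.26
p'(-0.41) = 1.34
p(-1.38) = -2.27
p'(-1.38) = 0.41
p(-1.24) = -2.20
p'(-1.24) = 0.64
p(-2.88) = -1.78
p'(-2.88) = -0.57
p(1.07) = 0.03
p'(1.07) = 0.40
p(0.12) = -0.62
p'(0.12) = 1.03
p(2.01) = 0.25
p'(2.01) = 0.12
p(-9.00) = -0.45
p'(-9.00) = -0.06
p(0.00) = -0.75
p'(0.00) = 1.12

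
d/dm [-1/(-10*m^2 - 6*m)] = (-10*m - 3)/(2*m^2*(5*m + 3)^2)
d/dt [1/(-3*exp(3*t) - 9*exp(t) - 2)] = 9*(exp(2*t) + 1)*exp(t)/(3*exp(3*t) + 9*exp(t) + 2)^2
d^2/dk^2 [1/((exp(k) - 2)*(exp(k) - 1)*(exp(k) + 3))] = (9*exp(5*k) - 14*exp(3*k) - 54*exp(2*k) + 49*exp(k) + 42)*exp(k)/(exp(9*k) - 21*exp(7*k) + 18*exp(6*k) + 147*exp(5*k) - 252*exp(4*k) - 235*exp(3*k) + 882*exp(2*k) - 756*exp(k) + 216)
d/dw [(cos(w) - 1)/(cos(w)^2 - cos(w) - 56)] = (cos(w)^2 - 2*cos(w) + 57)*sin(w)/(sin(w)^2 + cos(w) + 55)^2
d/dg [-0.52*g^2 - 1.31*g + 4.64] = -1.04*g - 1.31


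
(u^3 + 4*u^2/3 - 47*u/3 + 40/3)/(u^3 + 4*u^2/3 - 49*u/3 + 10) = (3*u^2 - 11*u + 8)/(3*u^2 - 11*u + 6)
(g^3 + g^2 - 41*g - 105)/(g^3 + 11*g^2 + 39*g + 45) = (g - 7)/(g + 3)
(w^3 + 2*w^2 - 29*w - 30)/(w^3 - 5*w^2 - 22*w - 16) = (w^2 + w - 30)/(w^2 - 6*w - 16)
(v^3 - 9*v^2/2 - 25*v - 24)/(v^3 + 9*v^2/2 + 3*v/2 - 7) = (2*v^2 - 13*v - 24)/(2*v^2 + 5*v - 7)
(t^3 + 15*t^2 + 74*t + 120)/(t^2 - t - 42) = (t^2 + 9*t + 20)/(t - 7)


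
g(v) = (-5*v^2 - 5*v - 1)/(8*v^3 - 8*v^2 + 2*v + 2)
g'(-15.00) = 0.00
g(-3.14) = 0.10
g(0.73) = -3.17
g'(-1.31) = -0.06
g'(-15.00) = 0.00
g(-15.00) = 0.04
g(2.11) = -0.74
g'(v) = (-10*v - 5)/(8*v^3 - 8*v^2 + 2*v + 2) + (-24*v^2 + 16*v - 2)*(-5*v^2 - 5*v - 1)/(8*v^3 - 8*v^2 + 2*v + 2)^2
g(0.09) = -0.70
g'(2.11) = 0.64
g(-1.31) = 0.09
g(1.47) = -1.47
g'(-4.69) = 0.01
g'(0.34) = -4.57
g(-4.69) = 0.09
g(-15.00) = 0.04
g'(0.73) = -1.06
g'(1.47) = 1.90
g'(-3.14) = 0.01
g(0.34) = -1.58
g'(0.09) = -2.53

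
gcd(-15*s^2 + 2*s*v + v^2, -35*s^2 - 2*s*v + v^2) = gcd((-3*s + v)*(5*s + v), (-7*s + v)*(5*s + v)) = 5*s + v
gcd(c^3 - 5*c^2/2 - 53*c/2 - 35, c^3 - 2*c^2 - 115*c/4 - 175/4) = c^2 - 9*c/2 - 35/2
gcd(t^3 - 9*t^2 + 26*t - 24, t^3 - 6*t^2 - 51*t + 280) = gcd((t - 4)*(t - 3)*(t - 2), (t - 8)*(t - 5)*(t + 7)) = 1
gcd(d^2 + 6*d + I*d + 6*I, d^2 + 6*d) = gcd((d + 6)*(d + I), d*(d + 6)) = d + 6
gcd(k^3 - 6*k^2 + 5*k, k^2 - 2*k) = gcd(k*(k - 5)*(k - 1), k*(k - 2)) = k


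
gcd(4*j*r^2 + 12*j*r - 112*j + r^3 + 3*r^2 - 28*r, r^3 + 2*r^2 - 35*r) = r + 7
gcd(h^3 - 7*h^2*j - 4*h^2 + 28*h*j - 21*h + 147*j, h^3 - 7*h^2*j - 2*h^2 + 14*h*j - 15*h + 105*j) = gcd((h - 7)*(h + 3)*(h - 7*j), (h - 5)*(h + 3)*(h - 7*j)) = h^2 - 7*h*j + 3*h - 21*j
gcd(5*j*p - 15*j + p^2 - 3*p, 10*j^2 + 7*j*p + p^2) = 5*j + p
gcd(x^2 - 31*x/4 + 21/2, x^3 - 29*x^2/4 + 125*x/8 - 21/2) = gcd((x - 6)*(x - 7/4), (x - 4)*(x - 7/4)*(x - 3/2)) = x - 7/4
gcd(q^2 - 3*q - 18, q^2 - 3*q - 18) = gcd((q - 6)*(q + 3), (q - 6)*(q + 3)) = q^2 - 3*q - 18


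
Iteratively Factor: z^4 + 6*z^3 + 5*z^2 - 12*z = (z)*(z^3 + 6*z^2 + 5*z - 12) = z*(z + 4)*(z^2 + 2*z - 3) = z*(z + 3)*(z + 4)*(z - 1)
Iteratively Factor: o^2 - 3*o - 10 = (o + 2)*(o - 5)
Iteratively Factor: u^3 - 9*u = (u - 3)*(u^2 + 3*u) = (u - 3)*(u + 3)*(u)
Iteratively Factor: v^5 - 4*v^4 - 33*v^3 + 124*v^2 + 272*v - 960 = (v + 4)*(v^4 - 8*v^3 - v^2 + 128*v - 240) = (v - 5)*(v + 4)*(v^3 - 3*v^2 - 16*v + 48) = (v - 5)*(v - 3)*(v + 4)*(v^2 - 16) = (v - 5)*(v - 4)*(v - 3)*(v + 4)*(v + 4)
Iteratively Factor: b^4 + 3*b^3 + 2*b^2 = (b + 2)*(b^3 + b^2) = (b + 1)*(b + 2)*(b^2) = b*(b + 1)*(b + 2)*(b)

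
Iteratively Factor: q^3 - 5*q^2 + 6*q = (q)*(q^2 - 5*q + 6) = q*(q - 2)*(q - 3)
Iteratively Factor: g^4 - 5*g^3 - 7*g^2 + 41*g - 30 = (g - 2)*(g^3 - 3*g^2 - 13*g + 15) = (g - 2)*(g + 3)*(g^2 - 6*g + 5) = (g - 5)*(g - 2)*(g + 3)*(g - 1)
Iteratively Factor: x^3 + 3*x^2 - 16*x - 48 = (x + 3)*(x^2 - 16) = (x + 3)*(x + 4)*(x - 4)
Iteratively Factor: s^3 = (s)*(s^2) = s^2*(s)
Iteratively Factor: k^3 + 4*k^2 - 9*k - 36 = (k + 4)*(k^2 - 9) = (k + 3)*(k + 4)*(k - 3)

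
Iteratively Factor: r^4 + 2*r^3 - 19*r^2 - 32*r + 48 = (r - 4)*(r^3 + 6*r^2 + 5*r - 12) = (r - 4)*(r - 1)*(r^2 + 7*r + 12) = (r - 4)*(r - 1)*(r + 3)*(r + 4)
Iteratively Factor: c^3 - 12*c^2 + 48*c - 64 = (c - 4)*(c^2 - 8*c + 16) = (c - 4)^2*(c - 4)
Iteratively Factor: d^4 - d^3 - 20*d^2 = (d - 5)*(d^3 + 4*d^2) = d*(d - 5)*(d^2 + 4*d) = d^2*(d - 5)*(d + 4)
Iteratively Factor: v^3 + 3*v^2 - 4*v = (v - 1)*(v^2 + 4*v) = (v - 1)*(v + 4)*(v)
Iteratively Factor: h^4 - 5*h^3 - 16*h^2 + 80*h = (h + 4)*(h^3 - 9*h^2 + 20*h) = h*(h + 4)*(h^2 - 9*h + 20) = h*(h - 4)*(h + 4)*(h - 5)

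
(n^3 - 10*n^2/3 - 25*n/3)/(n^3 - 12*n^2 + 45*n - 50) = n*(3*n + 5)/(3*(n^2 - 7*n + 10))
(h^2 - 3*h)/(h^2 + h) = (h - 3)/(h + 1)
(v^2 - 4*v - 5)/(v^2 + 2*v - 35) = (v + 1)/(v + 7)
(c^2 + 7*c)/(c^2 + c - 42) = c/(c - 6)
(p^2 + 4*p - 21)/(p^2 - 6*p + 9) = (p + 7)/(p - 3)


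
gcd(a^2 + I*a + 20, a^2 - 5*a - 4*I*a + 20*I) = a - 4*I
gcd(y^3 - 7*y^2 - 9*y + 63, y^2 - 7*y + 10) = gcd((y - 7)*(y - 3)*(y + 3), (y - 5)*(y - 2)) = 1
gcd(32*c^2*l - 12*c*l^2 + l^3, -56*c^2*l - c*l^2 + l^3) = 8*c*l - l^2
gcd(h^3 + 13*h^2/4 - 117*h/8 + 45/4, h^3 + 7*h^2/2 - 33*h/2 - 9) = h + 6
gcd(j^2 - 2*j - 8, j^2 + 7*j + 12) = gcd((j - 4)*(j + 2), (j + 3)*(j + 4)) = 1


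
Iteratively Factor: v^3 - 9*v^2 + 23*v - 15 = (v - 1)*(v^2 - 8*v + 15) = (v - 3)*(v - 1)*(v - 5)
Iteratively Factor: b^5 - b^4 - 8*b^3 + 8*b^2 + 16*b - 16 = (b + 2)*(b^4 - 3*b^3 - 2*b^2 + 12*b - 8) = (b - 1)*(b + 2)*(b^3 - 2*b^2 - 4*b + 8) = (b - 2)*(b - 1)*(b + 2)*(b^2 - 4) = (b - 2)^2*(b - 1)*(b + 2)*(b + 2)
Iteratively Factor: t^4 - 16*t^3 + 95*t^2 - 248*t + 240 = (t - 4)*(t^3 - 12*t^2 + 47*t - 60) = (t - 4)*(t - 3)*(t^2 - 9*t + 20) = (t - 4)^2*(t - 3)*(t - 5)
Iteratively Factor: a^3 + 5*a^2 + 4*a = (a)*(a^2 + 5*a + 4) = a*(a + 4)*(a + 1)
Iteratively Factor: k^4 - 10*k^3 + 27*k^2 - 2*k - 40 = (k - 4)*(k^3 - 6*k^2 + 3*k + 10) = (k - 5)*(k - 4)*(k^2 - k - 2) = (k - 5)*(k - 4)*(k - 2)*(k + 1)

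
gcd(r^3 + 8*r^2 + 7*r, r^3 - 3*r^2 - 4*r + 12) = 1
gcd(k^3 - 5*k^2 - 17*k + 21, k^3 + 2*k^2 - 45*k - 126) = k^2 - 4*k - 21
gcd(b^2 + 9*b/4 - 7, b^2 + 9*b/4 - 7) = b^2 + 9*b/4 - 7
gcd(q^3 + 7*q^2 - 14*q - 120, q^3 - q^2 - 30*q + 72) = q^2 + 2*q - 24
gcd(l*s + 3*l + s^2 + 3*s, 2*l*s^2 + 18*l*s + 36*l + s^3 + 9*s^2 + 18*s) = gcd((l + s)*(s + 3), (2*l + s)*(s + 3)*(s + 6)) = s + 3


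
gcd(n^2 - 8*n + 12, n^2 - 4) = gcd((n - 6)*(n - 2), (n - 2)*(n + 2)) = n - 2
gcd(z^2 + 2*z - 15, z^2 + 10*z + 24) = 1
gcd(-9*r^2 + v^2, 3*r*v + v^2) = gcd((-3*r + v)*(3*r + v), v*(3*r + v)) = 3*r + v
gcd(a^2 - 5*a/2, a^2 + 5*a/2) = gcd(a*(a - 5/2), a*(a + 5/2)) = a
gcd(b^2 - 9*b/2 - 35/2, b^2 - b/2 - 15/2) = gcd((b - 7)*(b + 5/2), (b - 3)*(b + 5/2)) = b + 5/2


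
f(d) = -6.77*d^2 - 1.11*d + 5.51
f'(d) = -13.54*d - 1.11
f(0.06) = 5.42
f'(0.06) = -1.92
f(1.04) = -2.97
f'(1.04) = -15.19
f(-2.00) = -19.35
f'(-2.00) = 25.97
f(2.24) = -30.95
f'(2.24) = -31.44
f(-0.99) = -0.03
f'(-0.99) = 12.29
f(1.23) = -6.10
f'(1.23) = -17.76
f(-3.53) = -74.93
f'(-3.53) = 46.69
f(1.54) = -12.26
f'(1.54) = -21.96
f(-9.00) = -532.87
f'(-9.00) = 120.75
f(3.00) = -58.75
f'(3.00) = -41.73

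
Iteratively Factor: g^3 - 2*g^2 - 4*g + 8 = (g - 2)*(g^2 - 4) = (g - 2)^2*(g + 2)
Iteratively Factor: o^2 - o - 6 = (o + 2)*(o - 3)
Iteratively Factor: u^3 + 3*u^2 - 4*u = (u)*(u^2 + 3*u - 4) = u*(u - 1)*(u + 4)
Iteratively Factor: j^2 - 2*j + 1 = (j - 1)*(j - 1)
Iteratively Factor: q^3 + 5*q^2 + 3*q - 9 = (q + 3)*(q^2 + 2*q - 3) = (q + 3)^2*(q - 1)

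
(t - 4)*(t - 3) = t^2 - 7*t + 12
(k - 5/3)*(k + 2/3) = k^2 - k - 10/9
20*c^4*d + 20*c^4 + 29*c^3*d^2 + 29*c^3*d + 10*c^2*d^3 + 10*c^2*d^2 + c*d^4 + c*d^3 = (c + d)*(4*c + d)*(5*c + d)*(c*d + c)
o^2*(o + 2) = o^3 + 2*o^2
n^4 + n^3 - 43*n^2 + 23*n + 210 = (n - 5)*(n - 3)*(n + 2)*(n + 7)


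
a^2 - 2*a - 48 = (a - 8)*(a + 6)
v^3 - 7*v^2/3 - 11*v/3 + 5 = (v - 3)*(v - 1)*(v + 5/3)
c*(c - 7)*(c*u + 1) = c^3*u - 7*c^2*u + c^2 - 7*c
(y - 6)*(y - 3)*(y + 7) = y^3 - 2*y^2 - 45*y + 126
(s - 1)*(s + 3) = s^2 + 2*s - 3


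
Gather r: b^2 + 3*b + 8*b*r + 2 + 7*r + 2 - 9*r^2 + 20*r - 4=b^2 + 3*b - 9*r^2 + r*(8*b + 27)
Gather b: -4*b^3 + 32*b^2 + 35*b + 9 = -4*b^3 + 32*b^2 + 35*b + 9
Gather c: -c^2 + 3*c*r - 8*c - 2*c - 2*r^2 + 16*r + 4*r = -c^2 + c*(3*r - 10) - 2*r^2 + 20*r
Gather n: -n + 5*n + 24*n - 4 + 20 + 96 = 28*n + 112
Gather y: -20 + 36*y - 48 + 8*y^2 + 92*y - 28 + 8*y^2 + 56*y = 16*y^2 + 184*y - 96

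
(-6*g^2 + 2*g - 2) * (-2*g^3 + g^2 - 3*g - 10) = 12*g^5 - 10*g^4 + 24*g^3 + 52*g^2 - 14*g + 20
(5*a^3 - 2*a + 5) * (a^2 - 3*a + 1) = 5*a^5 - 15*a^4 + 3*a^3 + 11*a^2 - 17*a + 5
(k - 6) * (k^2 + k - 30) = k^3 - 5*k^2 - 36*k + 180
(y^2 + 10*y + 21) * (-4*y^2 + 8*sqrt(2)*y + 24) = -4*y^4 - 40*y^3 + 8*sqrt(2)*y^3 - 60*y^2 + 80*sqrt(2)*y^2 + 168*sqrt(2)*y + 240*y + 504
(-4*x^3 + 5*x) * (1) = -4*x^3 + 5*x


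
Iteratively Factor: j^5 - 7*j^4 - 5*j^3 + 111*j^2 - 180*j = (j)*(j^4 - 7*j^3 - 5*j^2 + 111*j - 180) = j*(j + 4)*(j^3 - 11*j^2 + 39*j - 45) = j*(j - 5)*(j + 4)*(j^2 - 6*j + 9) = j*(j - 5)*(j - 3)*(j + 4)*(j - 3)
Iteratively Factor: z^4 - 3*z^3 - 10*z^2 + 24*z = (z - 2)*(z^3 - z^2 - 12*z) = z*(z - 2)*(z^2 - z - 12) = z*(z - 2)*(z + 3)*(z - 4)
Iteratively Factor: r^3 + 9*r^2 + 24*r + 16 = (r + 4)*(r^2 + 5*r + 4) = (r + 4)^2*(r + 1)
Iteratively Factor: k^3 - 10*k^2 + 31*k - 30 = (k - 5)*(k^2 - 5*k + 6) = (k - 5)*(k - 2)*(k - 3)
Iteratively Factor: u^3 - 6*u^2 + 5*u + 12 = (u - 3)*(u^2 - 3*u - 4) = (u - 3)*(u + 1)*(u - 4)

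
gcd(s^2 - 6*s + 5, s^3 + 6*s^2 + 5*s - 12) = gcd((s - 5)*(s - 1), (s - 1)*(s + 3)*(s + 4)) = s - 1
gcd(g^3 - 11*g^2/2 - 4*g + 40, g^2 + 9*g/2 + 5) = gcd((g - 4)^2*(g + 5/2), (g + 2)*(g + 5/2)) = g + 5/2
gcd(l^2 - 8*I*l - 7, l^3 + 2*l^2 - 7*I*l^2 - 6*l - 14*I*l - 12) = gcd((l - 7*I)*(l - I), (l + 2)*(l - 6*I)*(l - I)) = l - I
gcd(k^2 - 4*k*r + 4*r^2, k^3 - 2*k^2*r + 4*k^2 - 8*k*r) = -k + 2*r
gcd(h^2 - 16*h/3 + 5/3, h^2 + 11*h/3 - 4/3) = h - 1/3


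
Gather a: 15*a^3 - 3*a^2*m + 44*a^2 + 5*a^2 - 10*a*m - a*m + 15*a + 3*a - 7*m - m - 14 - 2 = 15*a^3 + a^2*(49 - 3*m) + a*(18 - 11*m) - 8*m - 16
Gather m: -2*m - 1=-2*m - 1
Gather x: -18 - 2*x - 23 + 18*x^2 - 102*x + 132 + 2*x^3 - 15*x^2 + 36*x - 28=2*x^3 + 3*x^2 - 68*x + 63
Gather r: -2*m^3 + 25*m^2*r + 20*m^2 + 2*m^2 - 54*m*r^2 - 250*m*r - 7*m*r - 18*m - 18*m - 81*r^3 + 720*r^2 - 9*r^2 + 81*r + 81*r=-2*m^3 + 22*m^2 - 36*m - 81*r^3 + r^2*(711 - 54*m) + r*(25*m^2 - 257*m + 162)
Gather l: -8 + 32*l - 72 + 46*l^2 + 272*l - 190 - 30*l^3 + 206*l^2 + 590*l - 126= -30*l^3 + 252*l^2 + 894*l - 396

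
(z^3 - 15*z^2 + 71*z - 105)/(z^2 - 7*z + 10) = (z^2 - 10*z + 21)/(z - 2)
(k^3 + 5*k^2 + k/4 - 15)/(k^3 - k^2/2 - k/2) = (-4*k^3 - 20*k^2 - k + 60)/(2*k*(-2*k^2 + k + 1))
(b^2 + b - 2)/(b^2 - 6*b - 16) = (b - 1)/(b - 8)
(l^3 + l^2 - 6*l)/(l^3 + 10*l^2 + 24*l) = (l^2 + l - 6)/(l^2 + 10*l + 24)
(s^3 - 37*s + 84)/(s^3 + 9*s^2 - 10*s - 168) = (s - 3)/(s + 6)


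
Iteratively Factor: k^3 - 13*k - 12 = (k - 4)*(k^2 + 4*k + 3) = (k - 4)*(k + 1)*(k + 3)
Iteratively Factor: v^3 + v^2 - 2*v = (v - 1)*(v^2 + 2*v) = (v - 1)*(v + 2)*(v)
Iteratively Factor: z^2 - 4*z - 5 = (z + 1)*(z - 5)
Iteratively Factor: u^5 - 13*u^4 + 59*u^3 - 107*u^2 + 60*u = (u - 5)*(u^4 - 8*u^3 + 19*u^2 - 12*u) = u*(u - 5)*(u^3 - 8*u^2 + 19*u - 12) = u*(u - 5)*(u - 3)*(u^2 - 5*u + 4) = u*(u - 5)*(u - 3)*(u - 1)*(u - 4)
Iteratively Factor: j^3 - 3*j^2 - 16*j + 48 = (j - 4)*(j^2 + j - 12) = (j - 4)*(j - 3)*(j + 4)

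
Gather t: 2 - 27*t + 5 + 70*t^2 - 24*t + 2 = 70*t^2 - 51*t + 9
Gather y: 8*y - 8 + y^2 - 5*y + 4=y^2 + 3*y - 4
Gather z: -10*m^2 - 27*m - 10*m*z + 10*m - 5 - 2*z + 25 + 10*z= -10*m^2 - 17*m + z*(8 - 10*m) + 20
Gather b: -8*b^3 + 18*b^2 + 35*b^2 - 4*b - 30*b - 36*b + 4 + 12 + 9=-8*b^3 + 53*b^2 - 70*b + 25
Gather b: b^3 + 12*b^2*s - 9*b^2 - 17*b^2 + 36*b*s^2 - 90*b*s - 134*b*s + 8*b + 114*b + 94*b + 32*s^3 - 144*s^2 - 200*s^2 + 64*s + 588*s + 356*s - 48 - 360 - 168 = b^3 + b^2*(12*s - 26) + b*(36*s^2 - 224*s + 216) + 32*s^3 - 344*s^2 + 1008*s - 576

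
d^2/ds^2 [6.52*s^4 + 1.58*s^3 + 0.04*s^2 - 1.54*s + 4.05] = 78.24*s^2 + 9.48*s + 0.08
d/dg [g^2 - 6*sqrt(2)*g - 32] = 2*g - 6*sqrt(2)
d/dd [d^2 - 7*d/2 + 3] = 2*d - 7/2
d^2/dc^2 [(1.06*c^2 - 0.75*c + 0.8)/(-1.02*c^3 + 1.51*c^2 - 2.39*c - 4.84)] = (-2.205648*c^6 + 4.6818*c^5 - 1.41433200000003*c^4 + 85.089254*c^3 - 113.558544*c^2 + 73.90716*c - 87.846472)/(1.061208*c^9 - 4.713012*c^8 + 14.436774*c^7 - 10.422811*c^6 - 10.900065*c^5 + 78.024951*c^4 - 19.468201*c^3 - 23.178276*c^2 + 167.961552*c + 113.379904)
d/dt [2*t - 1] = 2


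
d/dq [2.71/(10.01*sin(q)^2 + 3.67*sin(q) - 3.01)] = -(54.2542*sin(q) + 9.9457)*cos(q)/(10.01*sin(q)^2 + 3.67*sin(q) - 3.01)^2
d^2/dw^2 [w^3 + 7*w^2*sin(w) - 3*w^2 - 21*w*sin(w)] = -7*w^2*sin(w) + 21*w*sin(w) + 28*w*cos(w) + 6*w + 14*sin(w) - 42*cos(w) - 6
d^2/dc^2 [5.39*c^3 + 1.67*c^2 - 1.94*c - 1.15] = 32.34*c + 3.34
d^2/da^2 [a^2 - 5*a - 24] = 2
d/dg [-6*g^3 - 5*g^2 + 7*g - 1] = -18*g^2 - 10*g + 7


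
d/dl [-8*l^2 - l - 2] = -16*l - 1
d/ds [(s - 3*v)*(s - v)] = 2*s - 4*v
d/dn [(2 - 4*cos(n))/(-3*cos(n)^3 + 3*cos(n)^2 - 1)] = 2*(15*cos(n) - 15*cos(2*n)/2 + 3*cos(3*n) - 19/2)*sin(n)/(3*cos(n)^3 - 3*cos(n)^2 + 1)^2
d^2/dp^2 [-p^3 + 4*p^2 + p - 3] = 8 - 6*p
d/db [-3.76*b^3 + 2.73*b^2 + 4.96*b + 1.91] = -11.28*b^2 + 5.46*b + 4.96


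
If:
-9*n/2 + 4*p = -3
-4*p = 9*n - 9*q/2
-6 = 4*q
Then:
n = -5/18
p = -17/16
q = -3/2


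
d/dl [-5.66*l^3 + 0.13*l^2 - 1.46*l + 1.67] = -16.98*l^2 + 0.26*l - 1.46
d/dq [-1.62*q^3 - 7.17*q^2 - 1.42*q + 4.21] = -4.86*q^2 - 14.34*q - 1.42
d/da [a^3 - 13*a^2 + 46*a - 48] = 3*a^2 - 26*a + 46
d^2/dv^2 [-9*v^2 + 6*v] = -18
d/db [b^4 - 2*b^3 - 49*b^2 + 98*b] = 4*b^3 - 6*b^2 - 98*b + 98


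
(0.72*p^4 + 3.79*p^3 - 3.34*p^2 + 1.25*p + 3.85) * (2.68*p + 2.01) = 1.9296*p^5 + 11.6044*p^4 - 1.3333*p^3 - 3.3634*p^2 + 12.8305*p + 7.7385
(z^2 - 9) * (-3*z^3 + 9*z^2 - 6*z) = -3*z^5 + 9*z^4 + 21*z^3 - 81*z^2 + 54*z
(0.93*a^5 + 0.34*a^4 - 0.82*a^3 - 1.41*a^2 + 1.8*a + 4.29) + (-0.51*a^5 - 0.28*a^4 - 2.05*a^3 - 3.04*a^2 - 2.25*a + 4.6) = 0.42*a^5 + 0.06*a^4 - 2.87*a^3 - 4.45*a^2 - 0.45*a + 8.89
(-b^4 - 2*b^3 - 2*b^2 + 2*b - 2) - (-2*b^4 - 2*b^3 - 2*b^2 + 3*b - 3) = b^4 - b + 1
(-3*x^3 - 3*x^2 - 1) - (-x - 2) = -3*x^3 - 3*x^2 + x + 1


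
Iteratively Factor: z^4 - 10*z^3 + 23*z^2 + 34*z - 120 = (z - 4)*(z^3 - 6*z^2 - z + 30) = (z - 4)*(z - 3)*(z^2 - 3*z - 10) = (z - 4)*(z - 3)*(z + 2)*(z - 5)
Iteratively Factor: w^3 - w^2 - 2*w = (w + 1)*(w^2 - 2*w) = (w - 2)*(w + 1)*(w)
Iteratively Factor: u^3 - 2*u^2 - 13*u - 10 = (u - 5)*(u^2 + 3*u + 2) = (u - 5)*(u + 1)*(u + 2)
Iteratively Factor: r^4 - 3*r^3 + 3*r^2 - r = (r - 1)*(r^3 - 2*r^2 + r) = (r - 1)^2*(r^2 - r) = r*(r - 1)^2*(r - 1)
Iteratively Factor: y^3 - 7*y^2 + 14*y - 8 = (y - 1)*(y^2 - 6*y + 8) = (y - 4)*(y - 1)*(y - 2)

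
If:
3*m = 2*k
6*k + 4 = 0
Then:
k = -2/3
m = -4/9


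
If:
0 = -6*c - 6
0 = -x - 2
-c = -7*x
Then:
No Solution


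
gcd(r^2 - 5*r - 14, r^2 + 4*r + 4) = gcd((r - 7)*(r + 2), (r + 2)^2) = r + 2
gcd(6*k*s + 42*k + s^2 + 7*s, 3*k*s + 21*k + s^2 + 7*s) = s + 7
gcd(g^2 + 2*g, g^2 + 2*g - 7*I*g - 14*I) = g + 2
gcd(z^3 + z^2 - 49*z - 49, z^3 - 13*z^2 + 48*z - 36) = 1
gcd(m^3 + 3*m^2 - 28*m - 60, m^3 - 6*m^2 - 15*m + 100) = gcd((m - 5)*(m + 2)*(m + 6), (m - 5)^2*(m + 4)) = m - 5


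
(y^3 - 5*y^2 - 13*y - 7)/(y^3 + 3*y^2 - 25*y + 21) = (y^3 - 5*y^2 - 13*y - 7)/(y^3 + 3*y^2 - 25*y + 21)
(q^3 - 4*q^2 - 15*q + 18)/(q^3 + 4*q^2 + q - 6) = (q - 6)/(q + 2)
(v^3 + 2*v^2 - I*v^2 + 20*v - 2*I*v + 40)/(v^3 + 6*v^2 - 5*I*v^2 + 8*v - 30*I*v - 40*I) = (v + 4*I)/(v + 4)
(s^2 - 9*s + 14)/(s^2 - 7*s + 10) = (s - 7)/(s - 5)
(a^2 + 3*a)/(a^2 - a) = (a + 3)/(a - 1)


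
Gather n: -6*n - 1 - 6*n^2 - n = -6*n^2 - 7*n - 1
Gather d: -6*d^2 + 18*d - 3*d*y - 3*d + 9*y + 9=-6*d^2 + d*(15 - 3*y) + 9*y + 9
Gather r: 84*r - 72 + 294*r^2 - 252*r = 294*r^2 - 168*r - 72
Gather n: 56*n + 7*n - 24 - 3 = 63*n - 27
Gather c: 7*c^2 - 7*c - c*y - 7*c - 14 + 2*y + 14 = 7*c^2 + c*(-y - 14) + 2*y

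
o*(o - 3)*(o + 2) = o^3 - o^2 - 6*o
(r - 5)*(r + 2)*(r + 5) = r^3 + 2*r^2 - 25*r - 50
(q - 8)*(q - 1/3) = q^2 - 25*q/3 + 8/3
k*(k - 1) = k^2 - k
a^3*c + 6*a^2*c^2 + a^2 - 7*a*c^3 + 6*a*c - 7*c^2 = (a - c)*(a + 7*c)*(a*c + 1)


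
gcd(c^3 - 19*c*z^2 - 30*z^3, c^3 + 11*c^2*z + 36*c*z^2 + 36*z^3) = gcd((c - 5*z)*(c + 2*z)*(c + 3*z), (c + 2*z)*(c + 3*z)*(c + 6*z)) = c^2 + 5*c*z + 6*z^2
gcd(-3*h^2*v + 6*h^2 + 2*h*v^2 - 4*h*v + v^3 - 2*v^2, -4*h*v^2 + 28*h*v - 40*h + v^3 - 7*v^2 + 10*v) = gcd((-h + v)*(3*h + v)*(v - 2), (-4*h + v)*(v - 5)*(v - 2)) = v - 2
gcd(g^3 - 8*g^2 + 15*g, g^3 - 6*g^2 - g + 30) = g^2 - 8*g + 15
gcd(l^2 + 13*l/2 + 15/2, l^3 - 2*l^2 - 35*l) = l + 5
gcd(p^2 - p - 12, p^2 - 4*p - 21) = p + 3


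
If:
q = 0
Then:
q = 0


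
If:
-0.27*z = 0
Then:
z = 0.00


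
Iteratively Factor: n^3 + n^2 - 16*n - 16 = (n - 4)*(n^2 + 5*n + 4) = (n - 4)*(n + 1)*(n + 4)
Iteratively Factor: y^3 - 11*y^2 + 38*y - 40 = (y - 4)*(y^2 - 7*y + 10) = (y - 4)*(y - 2)*(y - 5)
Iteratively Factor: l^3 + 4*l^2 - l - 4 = (l + 1)*(l^2 + 3*l - 4) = (l - 1)*(l + 1)*(l + 4)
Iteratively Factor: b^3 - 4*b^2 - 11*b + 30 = (b + 3)*(b^2 - 7*b + 10) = (b - 5)*(b + 3)*(b - 2)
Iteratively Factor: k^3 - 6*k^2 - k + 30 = (k - 3)*(k^2 - 3*k - 10) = (k - 3)*(k + 2)*(k - 5)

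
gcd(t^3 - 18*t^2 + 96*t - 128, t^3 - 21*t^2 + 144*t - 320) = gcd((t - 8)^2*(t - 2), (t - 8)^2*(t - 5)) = t^2 - 16*t + 64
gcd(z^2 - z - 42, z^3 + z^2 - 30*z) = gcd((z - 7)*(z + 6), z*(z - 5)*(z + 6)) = z + 6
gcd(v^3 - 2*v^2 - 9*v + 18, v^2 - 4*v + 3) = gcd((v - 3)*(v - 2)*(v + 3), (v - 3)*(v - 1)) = v - 3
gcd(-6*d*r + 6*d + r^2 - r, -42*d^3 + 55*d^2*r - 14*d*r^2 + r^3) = -6*d + r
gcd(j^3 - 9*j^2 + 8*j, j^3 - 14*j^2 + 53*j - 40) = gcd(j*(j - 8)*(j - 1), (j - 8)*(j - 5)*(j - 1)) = j^2 - 9*j + 8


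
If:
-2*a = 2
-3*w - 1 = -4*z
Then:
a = -1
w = 4*z/3 - 1/3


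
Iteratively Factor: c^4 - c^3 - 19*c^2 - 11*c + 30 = (c - 1)*(c^3 - 19*c - 30) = (c - 1)*(c + 3)*(c^2 - 3*c - 10) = (c - 5)*(c - 1)*(c + 3)*(c + 2)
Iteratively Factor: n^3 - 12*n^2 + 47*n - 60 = (n - 3)*(n^2 - 9*n + 20) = (n - 4)*(n - 3)*(n - 5)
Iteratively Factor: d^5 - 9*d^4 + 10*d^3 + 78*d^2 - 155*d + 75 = (d - 5)*(d^4 - 4*d^3 - 10*d^2 + 28*d - 15) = (d - 5)^2*(d^3 + d^2 - 5*d + 3) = (d - 5)^2*(d + 3)*(d^2 - 2*d + 1) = (d - 5)^2*(d - 1)*(d + 3)*(d - 1)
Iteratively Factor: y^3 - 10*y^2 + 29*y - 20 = (y - 1)*(y^2 - 9*y + 20) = (y - 5)*(y - 1)*(y - 4)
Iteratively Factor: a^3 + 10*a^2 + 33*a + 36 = (a + 3)*(a^2 + 7*a + 12) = (a + 3)*(a + 4)*(a + 3)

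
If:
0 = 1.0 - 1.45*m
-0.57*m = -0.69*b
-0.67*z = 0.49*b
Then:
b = 0.57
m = 0.69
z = -0.42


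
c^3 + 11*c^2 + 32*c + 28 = (c + 2)^2*(c + 7)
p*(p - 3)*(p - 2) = p^3 - 5*p^2 + 6*p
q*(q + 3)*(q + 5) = q^3 + 8*q^2 + 15*q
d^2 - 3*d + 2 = (d - 2)*(d - 1)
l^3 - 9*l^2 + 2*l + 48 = (l - 8)*(l - 3)*(l + 2)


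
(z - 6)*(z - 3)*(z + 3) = z^3 - 6*z^2 - 9*z + 54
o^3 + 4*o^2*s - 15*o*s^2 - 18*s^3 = (o - 3*s)*(o + s)*(o + 6*s)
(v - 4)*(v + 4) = v^2 - 16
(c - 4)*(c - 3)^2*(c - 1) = c^4 - 11*c^3 + 43*c^2 - 69*c + 36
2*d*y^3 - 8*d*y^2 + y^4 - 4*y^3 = y^2*(2*d + y)*(y - 4)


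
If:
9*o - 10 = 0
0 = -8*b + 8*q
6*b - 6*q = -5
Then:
No Solution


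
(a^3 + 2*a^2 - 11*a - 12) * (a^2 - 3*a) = a^5 - a^4 - 17*a^3 + 21*a^2 + 36*a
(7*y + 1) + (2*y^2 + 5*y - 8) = 2*y^2 + 12*y - 7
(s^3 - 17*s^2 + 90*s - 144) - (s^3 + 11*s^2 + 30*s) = -28*s^2 + 60*s - 144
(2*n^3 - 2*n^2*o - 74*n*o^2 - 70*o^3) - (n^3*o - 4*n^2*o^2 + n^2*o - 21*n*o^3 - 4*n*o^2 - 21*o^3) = -n^3*o + 2*n^3 + 4*n^2*o^2 - 3*n^2*o + 21*n*o^3 - 70*n*o^2 - 49*o^3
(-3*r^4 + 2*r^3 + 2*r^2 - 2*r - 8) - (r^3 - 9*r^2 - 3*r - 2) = -3*r^4 + r^3 + 11*r^2 + r - 6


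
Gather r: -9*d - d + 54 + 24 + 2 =80 - 10*d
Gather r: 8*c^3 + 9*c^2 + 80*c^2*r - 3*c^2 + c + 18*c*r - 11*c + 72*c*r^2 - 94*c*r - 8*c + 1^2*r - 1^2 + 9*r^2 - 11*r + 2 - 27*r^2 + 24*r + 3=8*c^3 + 6*c^2 - 18*c + r^2*(72*c - 18) + r*(80*c^2 - 76*c + 14) + 4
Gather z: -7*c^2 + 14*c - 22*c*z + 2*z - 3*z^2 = -7*c^2 + 14*c - 3*z^2 + z*(2 - 22*c)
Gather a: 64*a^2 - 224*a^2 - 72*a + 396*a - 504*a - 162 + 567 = -160*a^2 - 180*a + 405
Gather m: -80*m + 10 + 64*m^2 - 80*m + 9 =64*m^2 - 160*m + 19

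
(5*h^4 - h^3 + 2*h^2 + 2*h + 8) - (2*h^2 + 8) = 5*h^4 - h^3 + 2*h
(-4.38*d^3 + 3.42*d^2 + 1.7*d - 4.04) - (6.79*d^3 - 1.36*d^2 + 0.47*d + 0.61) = -11.17*d^3 + 4.78*d^2 + 1.23*d - 4.65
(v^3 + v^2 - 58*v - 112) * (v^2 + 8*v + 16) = v^5 + 9*v^4 - 34*v^3 - 560*v^2 - 1824*v - 1792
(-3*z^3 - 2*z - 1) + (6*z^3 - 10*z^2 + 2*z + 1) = 3*z^3 - 10*z^2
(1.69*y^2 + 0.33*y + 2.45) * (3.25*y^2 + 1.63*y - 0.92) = 5.4925*y^4 + 3.8272*y^3 + 6.9456*y^2 + 3.6899*y - 2.254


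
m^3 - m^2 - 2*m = m*(m - 2)*(m + 1)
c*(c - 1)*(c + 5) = c^3 + 4*c^2 - 5*c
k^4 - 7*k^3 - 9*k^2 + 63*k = k*(k - 7)*(k - 3)*(k + 3)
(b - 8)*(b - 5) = b^2 - 13*b + 40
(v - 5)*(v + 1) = v^2 - 4*v - 5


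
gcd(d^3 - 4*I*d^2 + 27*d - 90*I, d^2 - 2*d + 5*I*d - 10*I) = d + 5*I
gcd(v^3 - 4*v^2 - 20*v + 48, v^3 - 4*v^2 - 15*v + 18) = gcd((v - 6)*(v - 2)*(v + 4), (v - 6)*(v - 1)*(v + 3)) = v - 6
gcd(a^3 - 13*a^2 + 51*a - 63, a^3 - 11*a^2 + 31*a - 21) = a^2 - 10*a + 21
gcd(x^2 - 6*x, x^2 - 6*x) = x^2 - 6*x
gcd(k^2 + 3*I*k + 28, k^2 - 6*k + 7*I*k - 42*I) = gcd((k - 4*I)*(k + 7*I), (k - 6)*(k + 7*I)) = k + 7*I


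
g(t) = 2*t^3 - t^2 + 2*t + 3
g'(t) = 6*t^2 - 2*t + 2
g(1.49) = 10.38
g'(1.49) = 12.34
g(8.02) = 986.42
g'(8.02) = 371.88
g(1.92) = 17.31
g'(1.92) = 20.28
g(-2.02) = -21.61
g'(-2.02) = 30.52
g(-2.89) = -59.41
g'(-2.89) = 57.89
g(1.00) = 6.00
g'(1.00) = 6.00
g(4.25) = 146.97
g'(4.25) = 101.88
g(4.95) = 230.97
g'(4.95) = 139.12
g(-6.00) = -477.00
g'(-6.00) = 230.00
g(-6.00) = -477.00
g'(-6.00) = 230.00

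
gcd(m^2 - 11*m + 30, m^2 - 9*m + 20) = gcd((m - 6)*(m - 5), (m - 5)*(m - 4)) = m - 5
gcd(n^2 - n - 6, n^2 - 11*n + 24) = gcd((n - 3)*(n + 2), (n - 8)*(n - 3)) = n - 3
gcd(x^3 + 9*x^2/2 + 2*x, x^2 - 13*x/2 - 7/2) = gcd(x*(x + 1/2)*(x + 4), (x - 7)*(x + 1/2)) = x + 1/2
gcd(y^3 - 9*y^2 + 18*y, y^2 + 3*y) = y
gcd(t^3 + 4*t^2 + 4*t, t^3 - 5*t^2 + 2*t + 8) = 1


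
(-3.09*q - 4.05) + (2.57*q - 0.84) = -0.52*q - 4.89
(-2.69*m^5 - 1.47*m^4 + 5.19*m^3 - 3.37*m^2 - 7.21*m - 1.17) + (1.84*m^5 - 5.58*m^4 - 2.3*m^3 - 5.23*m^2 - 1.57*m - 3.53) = -0.85*m^5 - 7.05*m^4 + 2.89*m^3 - 8.6*m^2 - 8.78*m - 4.7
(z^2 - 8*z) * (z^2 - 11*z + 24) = z^4 - 19*z^3 + 112*z^2 - 192*z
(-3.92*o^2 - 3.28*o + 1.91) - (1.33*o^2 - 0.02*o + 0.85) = -5.25*o^2 - 3.26*o + 1.06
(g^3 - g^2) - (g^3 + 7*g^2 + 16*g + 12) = -8*g^2 - 16*g - 12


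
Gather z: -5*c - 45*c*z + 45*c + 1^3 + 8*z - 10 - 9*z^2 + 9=40*c - 9*z^2 + z*(8 - 45*c)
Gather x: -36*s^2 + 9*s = -36*s^2 + 9*s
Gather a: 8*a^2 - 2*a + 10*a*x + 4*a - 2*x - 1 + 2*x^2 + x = 8*a^2 + a*(10*x + 2) + 2*x^2 - x - 1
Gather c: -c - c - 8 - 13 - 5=-2*c - 26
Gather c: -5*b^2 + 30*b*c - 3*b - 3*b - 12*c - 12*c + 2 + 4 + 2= -5*b^2 - 6*b + c*(30*b - 24) + 8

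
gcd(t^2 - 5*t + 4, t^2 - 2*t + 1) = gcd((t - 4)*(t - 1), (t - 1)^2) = t - 1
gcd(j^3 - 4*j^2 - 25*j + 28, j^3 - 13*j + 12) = j^2 + 3*j - 4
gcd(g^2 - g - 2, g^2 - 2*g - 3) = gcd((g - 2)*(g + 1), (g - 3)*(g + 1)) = g + 1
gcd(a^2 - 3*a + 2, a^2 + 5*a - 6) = a - 1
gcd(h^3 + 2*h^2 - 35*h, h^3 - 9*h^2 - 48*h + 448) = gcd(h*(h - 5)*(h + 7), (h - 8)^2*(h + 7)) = h + 7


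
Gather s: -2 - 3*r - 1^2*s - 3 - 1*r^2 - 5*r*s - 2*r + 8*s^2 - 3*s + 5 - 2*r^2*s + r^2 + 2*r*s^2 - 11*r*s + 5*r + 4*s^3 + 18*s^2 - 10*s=4*s^3 + s^2*(2*r + 26) + s*(-2*r^2 - 16*r - 14)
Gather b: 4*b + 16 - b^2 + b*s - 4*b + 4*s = -b^2 + b*s + 4*s + 16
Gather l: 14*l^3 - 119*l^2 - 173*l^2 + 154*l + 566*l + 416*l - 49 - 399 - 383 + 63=14*l^3 - 292*l^2 + 1136*l - 768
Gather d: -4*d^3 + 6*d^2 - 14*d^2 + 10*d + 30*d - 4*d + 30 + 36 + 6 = -4*d^3 - 8*d^2 + 36*d + 72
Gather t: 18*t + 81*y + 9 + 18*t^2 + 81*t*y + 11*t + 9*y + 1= 18*t^2 + t*(81*y + 29) + 90*y + 10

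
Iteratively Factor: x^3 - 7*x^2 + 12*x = (x - 4)*(x^2 - 3*x) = (x - 4)*(x - 3)*(x)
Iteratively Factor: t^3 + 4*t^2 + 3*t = (t + 1)*(t^2 + 3*t) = t*(t + 1)*(t + 3)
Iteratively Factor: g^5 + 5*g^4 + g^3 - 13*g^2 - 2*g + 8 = (g - 1)*(g^4 + 6*g^3 + 7*g^2 - 6*g - 8) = (g - 1)*(g + 2)*(g^3 + 4*g^2 - g - 4) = (g - 1)*(g + 1)*(g + 2)*(g^2 + 3*g - 4) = (g - 1)^2*(g + 1)*(g + 2)*(g + 4)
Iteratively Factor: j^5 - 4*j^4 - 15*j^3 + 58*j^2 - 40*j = (j - 2)*(j^4 - 2*j^3 - 19*j^2 + 20*j) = (j - 5)*(j - 2)*(j^3 + 3*j^2 - 4*j) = (j - 5)*(j - 2)*(j + 4)*(j^2 - j) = j*(j - 5)*(j - 2)*(j + 4)*(j - 1)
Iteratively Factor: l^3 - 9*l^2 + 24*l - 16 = (l - 1)*(l^2 - 8*l + 16) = (l - 4)*(l - 1)*(l - 4)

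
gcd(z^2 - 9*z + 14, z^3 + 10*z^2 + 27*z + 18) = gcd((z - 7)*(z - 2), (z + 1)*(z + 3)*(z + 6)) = 1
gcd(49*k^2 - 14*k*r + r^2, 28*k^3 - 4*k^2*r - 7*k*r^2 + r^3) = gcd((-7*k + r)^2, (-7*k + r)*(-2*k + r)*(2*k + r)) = -7*k + r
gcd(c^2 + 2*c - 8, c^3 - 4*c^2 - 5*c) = 1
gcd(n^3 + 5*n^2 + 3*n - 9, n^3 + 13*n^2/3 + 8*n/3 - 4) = n + 3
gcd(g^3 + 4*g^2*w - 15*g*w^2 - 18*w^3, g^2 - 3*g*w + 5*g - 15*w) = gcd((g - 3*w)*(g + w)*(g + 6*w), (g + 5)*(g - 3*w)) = -g + 3*w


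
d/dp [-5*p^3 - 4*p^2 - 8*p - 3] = -15*p^2 - 8*p - 8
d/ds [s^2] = 2*s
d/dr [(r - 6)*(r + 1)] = 2*r - 5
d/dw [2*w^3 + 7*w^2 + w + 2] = 6*w^2 + 14*w + 1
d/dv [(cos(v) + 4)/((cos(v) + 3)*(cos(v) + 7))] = (cos(v)^2 + 8*cos(v) + 19)*sin(v)/((cos(v) + 3)^2*(cos(v) + 7)^2)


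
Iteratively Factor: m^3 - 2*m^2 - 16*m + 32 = (m - 2)*(m^2 - 16) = (m - 4)*(m - 2)*(m + 4)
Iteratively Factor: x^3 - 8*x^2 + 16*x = (x)*(x^2 - 8*x + 16) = x*(x - 4)*(x - 4)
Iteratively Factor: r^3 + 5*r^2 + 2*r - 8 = (r - 1)*(r^2 + 6*r + 8) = (r - 1)*(r + 4)*(r + 2)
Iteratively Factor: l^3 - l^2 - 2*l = (l)*(l^2 - l - 2) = l*(l + 1)*(l - 2)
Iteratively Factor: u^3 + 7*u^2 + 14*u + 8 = (u + 4)*(u^2 + 3*u + 2) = (u + 1)*(u + 4)*(u + 2)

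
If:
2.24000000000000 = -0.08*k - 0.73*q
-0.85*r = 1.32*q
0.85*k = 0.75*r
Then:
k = 4.95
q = -3.61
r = 5.61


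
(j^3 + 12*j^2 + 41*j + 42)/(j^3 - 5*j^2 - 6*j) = (j^3 + 12*j^2 + 41*j + 42)/(j*(j^2 - 5*j - 6))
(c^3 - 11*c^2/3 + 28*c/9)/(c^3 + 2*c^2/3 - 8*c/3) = (c - 7/3)/(c + 2)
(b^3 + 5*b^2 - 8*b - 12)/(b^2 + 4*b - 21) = (b^3 + 5*b^2 - 8*b - 12)/(b^2 + 4*b - 21)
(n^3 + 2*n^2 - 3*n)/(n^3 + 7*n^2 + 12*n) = (n - 1)/(n + 4)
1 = 1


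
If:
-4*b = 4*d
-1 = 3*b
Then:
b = -1/3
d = 1/3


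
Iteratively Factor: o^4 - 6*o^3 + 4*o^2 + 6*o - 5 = (o - 1)*(o^3 - 5*o^2 - o + 5) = (o - 5)*(o - 1)*(o^2 - 1) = (o - 5)*(o - 1)^2*(o + 1)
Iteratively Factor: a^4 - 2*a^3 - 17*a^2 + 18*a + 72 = (a - 4)*(a^3 + 2*a^2 - 9*a - 18) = (a - 4)*(a + 3)*(a^2 - a - 6) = (a - 4)*(a - 3)*(a + 3)*(a + 2)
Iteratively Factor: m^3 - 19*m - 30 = (m - 5)*(m^2 + 5*m + 6) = (m - 5)*(m + 2)*(m + 3)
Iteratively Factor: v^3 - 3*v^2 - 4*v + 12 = (v - 2)*(v^2 - v - 6) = (v - 2)*(v + 2)*(v - 3)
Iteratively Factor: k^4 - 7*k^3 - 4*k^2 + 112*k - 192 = (k + 4)*(k^3 - 11*k^2 + 40*k - 48) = (k - 3)*(k + 4)*(k^2 - 8*k + 16) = (k - 4)*(k - 3)*(k + 4)*(k - 4)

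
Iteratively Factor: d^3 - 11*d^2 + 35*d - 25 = (d - 1)*(d^2 - 10*d + 25) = (d - 5)*(d - 1)*(d - 5)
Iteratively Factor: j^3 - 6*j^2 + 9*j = (j - 3)*(j^2 - 3*j) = j*(j - 3)*(j - 3)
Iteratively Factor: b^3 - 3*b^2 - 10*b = (b - 5)*(b^2 + 2*b) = (b - 5)*(b + 2)*(b)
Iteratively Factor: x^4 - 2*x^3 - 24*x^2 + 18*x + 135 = (x + 3)*(x^3 - 5*x^2 - 9*x + 45) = (x + 3)^2*(x^2 - 8*x + 15) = (x - 3)*(x + 3)^2*(x - 5)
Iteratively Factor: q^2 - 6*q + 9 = (q - 3)*(q - 3)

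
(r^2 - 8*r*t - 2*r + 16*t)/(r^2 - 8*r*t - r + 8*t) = (r - 2)/(r - 1)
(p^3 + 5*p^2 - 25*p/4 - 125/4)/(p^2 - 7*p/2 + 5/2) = (2*p^2 + 15*p + 25)/(2*(p - 1))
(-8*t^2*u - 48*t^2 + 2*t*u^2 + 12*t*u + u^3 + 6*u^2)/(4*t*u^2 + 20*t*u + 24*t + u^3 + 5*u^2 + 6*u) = (-2*t*u - 12*t + u^2 + 6*u)/(u^2 + 5*u + 6)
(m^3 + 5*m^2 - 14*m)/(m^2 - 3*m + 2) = m*(m + 7)/(m - 1)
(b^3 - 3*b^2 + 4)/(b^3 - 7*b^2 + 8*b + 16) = (b^2 - 4*b + 4)/(b^2 - 8*b + 16)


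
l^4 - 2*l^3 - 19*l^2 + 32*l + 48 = (l - 4)*(l - 3)*(l + 1)*(l + 4)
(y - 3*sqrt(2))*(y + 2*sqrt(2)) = y^2 - sqrt(2)*y - 12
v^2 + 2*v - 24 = (v - 4)*(v + 6)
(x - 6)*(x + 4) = x^2 - 2*x - 24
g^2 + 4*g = g*(g + 4)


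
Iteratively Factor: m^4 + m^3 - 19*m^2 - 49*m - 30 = (m + 1)*(m^3 - 19*m - 30) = (m - 5)*(m + 1)*(m^2 + 5*m + 6) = (m - 5)*(m + 1)*(m + 2)*(m + 3)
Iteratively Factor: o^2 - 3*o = (o)*(o - 3)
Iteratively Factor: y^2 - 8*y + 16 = (y - 4)*(y - 4)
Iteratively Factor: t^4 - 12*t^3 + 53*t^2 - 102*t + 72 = (t - 4)*(t^3 - 8*t^2 + 21*t - 18) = (t - 4)*(t - 3)*(t^2 - 5*t + 6) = (t - 4)*(t - 3)*(t - 2)*(t - 3)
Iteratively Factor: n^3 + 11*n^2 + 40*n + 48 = (n + 4)*(n^2 + 7*n + 12) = (n + 3)*(n + 4)*(n + 4)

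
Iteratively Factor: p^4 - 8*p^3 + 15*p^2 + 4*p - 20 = (p - 2)*(p^3 - 6*p^2 + 3*p + 10) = (p - 2)*(p + 1)*(p^2 - 7*p + 10) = (p - 2)^2*(p + 1)*(p - 5)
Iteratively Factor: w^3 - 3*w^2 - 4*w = (w - 4)*(w^2 + w) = (w - 4)*(w + 1)*(w)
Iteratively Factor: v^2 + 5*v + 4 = (v + 1)*(v + 4)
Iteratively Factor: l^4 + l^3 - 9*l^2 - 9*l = (l - 3)*(l^3 + 4*l^2 + 3*l) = (l - 3)*(l + 3)*(l^2 + l) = l*(l - 3)*(l + 3)*(l + 1)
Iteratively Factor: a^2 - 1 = (a - 1)*(a + 1)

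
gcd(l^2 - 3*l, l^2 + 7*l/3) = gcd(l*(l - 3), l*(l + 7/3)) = l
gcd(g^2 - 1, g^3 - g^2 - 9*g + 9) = g - 1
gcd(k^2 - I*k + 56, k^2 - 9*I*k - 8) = k - 8*I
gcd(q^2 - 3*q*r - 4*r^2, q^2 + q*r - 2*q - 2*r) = q + r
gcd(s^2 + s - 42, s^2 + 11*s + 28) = s + 7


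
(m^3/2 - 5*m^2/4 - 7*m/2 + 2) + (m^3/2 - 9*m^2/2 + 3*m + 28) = m^3 - 23*m^2/4 - m/2 + 30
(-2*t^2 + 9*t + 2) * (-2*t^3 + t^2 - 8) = 4*t^5 - 20*t^4 + 5*t^3 + 18*t^2 - 72*t - 16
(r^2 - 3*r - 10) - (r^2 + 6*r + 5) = -9*r - 15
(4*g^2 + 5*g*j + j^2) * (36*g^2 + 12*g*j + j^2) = 144*g^4 + 228*g^3*j + 100*g^2*j^2 + 17*g*j^3 + j^4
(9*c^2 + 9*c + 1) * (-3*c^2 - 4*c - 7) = -27*c^4 - 63*c^3 - 102*c^2 - 67*c - 7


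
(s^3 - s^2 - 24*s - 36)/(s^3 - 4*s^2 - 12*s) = (s + 3)/s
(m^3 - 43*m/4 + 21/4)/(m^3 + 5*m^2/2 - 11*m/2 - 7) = (m^2 - 7*m/2 + 3/2)/(m^2 - m - 2)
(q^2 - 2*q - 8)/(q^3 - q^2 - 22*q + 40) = (q + 2)/(q^2 + 3*q - 10)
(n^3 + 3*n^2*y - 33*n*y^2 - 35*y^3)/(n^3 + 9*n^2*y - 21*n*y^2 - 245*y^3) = (n + y)/(n + 7*y)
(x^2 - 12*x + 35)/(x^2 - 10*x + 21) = (x - 5)/(x - 3)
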